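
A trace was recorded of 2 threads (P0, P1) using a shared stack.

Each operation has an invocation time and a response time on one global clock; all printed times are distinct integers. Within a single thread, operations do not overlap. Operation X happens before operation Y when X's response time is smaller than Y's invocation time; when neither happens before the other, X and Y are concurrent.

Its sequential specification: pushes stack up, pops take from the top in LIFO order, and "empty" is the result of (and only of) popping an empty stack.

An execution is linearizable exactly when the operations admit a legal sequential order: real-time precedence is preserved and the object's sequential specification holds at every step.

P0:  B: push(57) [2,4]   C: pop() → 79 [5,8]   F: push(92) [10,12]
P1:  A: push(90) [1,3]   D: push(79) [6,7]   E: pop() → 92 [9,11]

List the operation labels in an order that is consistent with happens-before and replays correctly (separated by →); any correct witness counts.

after step 1 (A push(90)): stack <90>
after step 2 (B push(57)): stack <90,57>
after step 3 (D push(79)): stack <90,57,79>
after step 4 (C pop() → 79): stack <90,57>
after step 5 (F push(92)): stack <90,57,92>
after step 6 (E pop() → 92): stack <90,57>

A → B → D → C → F → E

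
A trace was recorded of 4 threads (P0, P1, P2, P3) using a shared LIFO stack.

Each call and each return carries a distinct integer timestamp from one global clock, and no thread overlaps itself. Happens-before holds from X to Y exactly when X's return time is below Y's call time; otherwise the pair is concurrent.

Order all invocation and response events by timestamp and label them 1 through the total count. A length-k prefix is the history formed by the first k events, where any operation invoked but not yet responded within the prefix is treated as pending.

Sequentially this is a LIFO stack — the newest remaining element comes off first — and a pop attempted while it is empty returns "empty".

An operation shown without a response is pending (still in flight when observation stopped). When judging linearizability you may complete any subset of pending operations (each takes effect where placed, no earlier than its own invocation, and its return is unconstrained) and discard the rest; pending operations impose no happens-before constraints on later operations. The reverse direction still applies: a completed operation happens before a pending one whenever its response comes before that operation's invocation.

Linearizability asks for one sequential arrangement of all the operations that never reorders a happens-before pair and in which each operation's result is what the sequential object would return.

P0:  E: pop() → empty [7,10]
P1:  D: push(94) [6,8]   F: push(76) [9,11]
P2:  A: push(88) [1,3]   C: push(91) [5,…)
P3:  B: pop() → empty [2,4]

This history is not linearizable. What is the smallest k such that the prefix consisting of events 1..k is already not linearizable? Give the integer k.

10

one valid order for events 1..9 is B, A, C, D:
step 1: B pop() → empty — stack <>
step 2: A push(88) — stack <88>
step 3: C push(91) (pending, included) — stack <88,91>
step 4: D push(94) — stack <88,91,94>
include event 10 — E responding at 10 — and every candidate order breaks
completion choices over the 2 pending operations (C, F) were checked; none helps
one such order, A, B, D, E (pending dropped), breaks at step 2 where B pop() → empty is illegal
one such order, A, B, E, D (pending dropped), breaks at step 2 where B pop() → empty is illegal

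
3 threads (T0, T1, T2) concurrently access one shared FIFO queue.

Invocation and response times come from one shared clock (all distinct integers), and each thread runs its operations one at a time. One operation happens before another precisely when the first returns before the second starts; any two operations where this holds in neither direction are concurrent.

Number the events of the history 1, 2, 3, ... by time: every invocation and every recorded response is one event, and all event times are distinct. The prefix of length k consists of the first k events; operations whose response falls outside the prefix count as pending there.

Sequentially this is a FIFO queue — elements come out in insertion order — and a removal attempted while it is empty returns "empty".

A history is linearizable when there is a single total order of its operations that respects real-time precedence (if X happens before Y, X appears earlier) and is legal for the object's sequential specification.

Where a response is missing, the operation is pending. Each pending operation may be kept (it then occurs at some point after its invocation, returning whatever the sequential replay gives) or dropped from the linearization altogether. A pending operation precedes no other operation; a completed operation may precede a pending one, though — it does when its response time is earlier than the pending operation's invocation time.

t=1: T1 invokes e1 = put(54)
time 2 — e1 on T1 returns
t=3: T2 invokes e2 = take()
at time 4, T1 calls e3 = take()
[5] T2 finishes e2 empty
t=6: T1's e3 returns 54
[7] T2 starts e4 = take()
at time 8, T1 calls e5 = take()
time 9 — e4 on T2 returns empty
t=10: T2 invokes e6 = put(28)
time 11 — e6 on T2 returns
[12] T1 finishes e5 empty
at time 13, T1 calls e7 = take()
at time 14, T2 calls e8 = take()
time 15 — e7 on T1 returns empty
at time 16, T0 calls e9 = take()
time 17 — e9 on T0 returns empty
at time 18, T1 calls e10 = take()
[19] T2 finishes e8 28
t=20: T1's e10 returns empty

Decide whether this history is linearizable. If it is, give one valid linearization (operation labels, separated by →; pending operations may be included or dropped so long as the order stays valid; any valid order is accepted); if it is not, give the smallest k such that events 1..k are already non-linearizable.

step 1: e1 put(54) — queue <54>
step 2: e3 take() → 54 — queue <>
step 3: e2 take() → empty — queue <>
step 4: e4 take() → empty — queue <>
step 5: e5 take() → empty — queue <>
step 6: e6 put(28) — queue <28>
step 7: e8 take() → 28 — queue <>
step 8: e7 take() → empty — queue <>
step 9: e9 take() → empty — queue <>
step 10: e10 take() → empty — queue <>

linearizable — witness: e1 → e3 → e2 → e4 → e5 → e6 → e8 → e7 → e9 → e10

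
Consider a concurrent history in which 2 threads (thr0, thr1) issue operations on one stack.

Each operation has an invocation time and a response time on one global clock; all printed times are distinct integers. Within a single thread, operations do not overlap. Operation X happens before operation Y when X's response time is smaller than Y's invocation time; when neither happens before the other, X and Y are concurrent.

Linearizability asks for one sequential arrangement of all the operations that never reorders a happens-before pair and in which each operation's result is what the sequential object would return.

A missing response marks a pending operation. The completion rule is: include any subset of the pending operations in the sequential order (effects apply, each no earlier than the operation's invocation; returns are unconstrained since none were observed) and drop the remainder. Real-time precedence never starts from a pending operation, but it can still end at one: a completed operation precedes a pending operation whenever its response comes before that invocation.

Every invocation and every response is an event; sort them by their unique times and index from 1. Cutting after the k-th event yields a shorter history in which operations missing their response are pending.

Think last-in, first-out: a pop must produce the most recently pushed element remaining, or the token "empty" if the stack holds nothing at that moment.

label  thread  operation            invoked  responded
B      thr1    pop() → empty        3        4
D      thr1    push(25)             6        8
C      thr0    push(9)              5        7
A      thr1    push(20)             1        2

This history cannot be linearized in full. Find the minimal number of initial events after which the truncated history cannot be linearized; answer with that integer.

4

events 1..3 are still linearizable — one witness is A:
1. A push(20), leaving stack <20>
at event 4 (B's time-4 response) nothing linearizes any more
one such order, A, B, breaks at step 2 where B pop() → empty is illegal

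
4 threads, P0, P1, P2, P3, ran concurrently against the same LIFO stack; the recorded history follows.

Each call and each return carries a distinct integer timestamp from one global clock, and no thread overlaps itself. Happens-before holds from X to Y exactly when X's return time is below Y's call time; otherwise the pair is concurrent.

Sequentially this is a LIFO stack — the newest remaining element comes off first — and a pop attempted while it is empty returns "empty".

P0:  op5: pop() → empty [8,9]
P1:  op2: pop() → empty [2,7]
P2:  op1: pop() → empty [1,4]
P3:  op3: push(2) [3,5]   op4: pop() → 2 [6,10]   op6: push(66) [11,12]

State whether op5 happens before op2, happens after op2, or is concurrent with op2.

op5 spans [8,9], op2 spans [2,7]
resp(op2)=7 < inv(op5)=8

after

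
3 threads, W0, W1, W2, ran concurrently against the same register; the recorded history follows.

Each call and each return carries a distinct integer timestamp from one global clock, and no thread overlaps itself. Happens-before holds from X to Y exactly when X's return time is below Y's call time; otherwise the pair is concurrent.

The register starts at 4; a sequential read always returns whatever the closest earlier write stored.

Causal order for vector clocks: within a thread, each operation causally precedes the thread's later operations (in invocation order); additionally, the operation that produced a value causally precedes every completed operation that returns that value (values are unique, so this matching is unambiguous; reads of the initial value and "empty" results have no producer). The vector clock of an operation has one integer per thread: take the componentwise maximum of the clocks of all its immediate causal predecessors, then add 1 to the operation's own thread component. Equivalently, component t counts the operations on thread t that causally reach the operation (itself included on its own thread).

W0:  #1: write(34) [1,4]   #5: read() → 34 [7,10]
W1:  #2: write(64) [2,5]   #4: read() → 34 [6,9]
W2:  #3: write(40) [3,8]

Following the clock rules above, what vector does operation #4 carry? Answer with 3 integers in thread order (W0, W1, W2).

no predecessors for #3 (invoked 3): W2 increments from zero → (0, 0, 1)
no predecessors for #2 (invoked 2): W1 increments from zero → (0, 1, 0)
no predecessors for #1 (invoked 1): W0 increments from zero → (1, 0, 0)
VC(#5, invoked at 7): max of VC(#1)=(1, 0, 0), then +1 on thread W0 → (2, 0, 0)
VC(#4, invoked at 6): max of VC(#1)=(1, 0, 0), VC(#2)=(0, 1, 0), then +1 on thread W1 → (1, 2, 0)
target: VC(#4) = (1, 2, 0)

(1, 2, 0)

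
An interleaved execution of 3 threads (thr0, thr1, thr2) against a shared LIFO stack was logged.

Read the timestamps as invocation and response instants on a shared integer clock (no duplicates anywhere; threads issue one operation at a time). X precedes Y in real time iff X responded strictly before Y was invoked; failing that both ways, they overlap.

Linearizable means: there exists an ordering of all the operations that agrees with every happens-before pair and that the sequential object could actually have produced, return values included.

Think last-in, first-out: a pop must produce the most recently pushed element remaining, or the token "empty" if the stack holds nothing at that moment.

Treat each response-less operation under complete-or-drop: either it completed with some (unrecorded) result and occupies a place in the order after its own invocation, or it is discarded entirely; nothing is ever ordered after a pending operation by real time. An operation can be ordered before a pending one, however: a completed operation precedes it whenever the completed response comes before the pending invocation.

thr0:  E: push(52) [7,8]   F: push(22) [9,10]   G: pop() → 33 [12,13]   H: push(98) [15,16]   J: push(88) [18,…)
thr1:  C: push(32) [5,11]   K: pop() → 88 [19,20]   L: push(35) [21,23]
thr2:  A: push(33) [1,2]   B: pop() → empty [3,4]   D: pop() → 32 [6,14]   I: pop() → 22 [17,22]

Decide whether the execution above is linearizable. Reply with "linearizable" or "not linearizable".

prefix check: 1..3 passes, 1..4 fails once B's time-4 response joins
the completed operations (2 total) allow one real-time order; the LIFO stack replay rejects it
sample order A, B stalls at step 2 — B pop() → empty has no legal effect

not linearizable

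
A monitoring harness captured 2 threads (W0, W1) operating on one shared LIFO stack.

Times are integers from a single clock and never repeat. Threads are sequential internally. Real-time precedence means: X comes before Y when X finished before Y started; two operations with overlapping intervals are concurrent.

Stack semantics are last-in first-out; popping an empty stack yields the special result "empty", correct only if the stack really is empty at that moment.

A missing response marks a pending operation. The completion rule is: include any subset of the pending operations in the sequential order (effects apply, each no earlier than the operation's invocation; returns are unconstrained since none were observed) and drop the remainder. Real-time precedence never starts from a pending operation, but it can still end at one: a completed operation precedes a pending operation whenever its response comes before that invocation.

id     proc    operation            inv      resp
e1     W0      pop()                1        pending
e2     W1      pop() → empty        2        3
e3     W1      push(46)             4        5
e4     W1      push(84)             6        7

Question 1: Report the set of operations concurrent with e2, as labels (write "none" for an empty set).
Answer: e1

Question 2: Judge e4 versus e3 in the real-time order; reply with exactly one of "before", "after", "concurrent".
Answer: after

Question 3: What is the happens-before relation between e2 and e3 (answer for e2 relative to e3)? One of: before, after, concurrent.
Answer: before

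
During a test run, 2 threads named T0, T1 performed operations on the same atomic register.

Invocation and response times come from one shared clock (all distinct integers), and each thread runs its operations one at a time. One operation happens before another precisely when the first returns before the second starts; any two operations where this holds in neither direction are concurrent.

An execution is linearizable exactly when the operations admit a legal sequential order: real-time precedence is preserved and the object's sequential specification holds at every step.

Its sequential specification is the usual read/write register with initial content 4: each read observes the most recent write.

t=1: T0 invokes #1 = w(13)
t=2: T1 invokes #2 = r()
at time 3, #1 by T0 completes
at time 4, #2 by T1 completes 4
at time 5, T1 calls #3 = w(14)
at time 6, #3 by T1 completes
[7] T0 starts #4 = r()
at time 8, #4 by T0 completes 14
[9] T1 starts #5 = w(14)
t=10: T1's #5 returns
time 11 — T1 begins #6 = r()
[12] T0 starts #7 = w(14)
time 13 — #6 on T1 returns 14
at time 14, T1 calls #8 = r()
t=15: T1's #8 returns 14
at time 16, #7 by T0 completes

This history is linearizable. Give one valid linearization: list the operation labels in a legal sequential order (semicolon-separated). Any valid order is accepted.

#2; #1; #3; #4; #5; #6; #7; #8

step 1: #2 r() → 4 — value 4
step 2: #1 w(13) — value 13
step 3: #3 w(14) — value 14
step 4: #4 r() → 14 — value 14
step 5: #5 w(14) — value 14
step 6: #6 r() → 14 — value 14
step 7: #7 w(14) — value 14
step 8: #8 r() → 14 — value 14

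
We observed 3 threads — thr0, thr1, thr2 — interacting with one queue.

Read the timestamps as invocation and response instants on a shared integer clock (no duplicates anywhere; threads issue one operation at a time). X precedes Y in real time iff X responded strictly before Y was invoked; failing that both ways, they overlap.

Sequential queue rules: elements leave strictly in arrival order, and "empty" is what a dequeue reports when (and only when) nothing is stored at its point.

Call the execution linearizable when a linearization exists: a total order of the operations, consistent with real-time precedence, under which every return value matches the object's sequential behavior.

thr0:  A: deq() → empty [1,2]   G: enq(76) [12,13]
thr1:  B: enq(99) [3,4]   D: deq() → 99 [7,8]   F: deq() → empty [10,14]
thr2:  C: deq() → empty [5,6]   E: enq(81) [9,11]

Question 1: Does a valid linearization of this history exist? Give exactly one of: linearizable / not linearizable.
through event 5 a valid linearization exists; event 6 (C responding at time 6) ends that
exhaustive check: the 3 completed queue ops admit one real-time order; illegal
one such order, A, B, C, breaks at step 3 where C deq() → empty is illegal

not linearizable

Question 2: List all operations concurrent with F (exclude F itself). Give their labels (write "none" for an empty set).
Answer: E, G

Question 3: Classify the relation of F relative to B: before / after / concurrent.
Answer: after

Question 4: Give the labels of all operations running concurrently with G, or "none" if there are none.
Answer: F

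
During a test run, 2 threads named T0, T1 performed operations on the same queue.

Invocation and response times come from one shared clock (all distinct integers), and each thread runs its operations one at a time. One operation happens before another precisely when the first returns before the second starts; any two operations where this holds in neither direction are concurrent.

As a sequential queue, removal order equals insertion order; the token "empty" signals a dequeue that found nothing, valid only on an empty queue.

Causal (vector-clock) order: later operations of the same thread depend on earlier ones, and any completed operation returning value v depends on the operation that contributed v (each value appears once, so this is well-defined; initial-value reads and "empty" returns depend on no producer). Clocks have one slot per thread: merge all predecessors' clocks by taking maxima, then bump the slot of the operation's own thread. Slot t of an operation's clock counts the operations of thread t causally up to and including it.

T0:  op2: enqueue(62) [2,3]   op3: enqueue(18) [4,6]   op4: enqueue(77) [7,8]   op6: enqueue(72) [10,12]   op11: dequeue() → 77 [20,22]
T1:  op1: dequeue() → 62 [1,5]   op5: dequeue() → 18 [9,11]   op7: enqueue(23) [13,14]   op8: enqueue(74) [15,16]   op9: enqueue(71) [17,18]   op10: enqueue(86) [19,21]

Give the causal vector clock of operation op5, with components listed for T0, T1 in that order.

op2 (invocation 2): nothing precedes it; T0's component alone gives (1, 0)
op1, invoked 1, takes VC(op2)=(1, 0) under max, adds 1 for T1 → (1, 1)
op3, invoked 4, takes VC(op2)=(1, 0) under max, adds 1 for T0 → (2, 0)
op4, invoked 7, takes VC(op3)=(2, 0) under max, adds 1 for T0 → (3, 0)
op5, invoked 9, takes VC(op1)=(1, 1), VC(op3)=(2, 0) under max, adds 1 for T1 → (2, 2)
op6, invoked 10, takes VC(op4)=(3, 0) under max, adds 1 for T0 → (4, 0)
op7, invoked 13, takes VC(op5)=(2, 2) under max, adds 1 for T1 → (2, 3)
op11, invoked 20, takes VC(op4)=(3, 0), VC(op6)=(4, 0) under max, adds 1 for T0 → (5, 0)
op8, invoked 15, takes VC(op7)=(2, 3) under max, adds 1 for T1 → (2, 4)
op9, invoked 17, takes VC(op8)=(2, 4) under max, adds 1 for T1 → (2, 5)
op10, invoked 19, takes VC(op9)=(2, 5) under max, adds 1 for T1 → (2, 6)
target: VC(op5) = (2, 2)

(2, 2)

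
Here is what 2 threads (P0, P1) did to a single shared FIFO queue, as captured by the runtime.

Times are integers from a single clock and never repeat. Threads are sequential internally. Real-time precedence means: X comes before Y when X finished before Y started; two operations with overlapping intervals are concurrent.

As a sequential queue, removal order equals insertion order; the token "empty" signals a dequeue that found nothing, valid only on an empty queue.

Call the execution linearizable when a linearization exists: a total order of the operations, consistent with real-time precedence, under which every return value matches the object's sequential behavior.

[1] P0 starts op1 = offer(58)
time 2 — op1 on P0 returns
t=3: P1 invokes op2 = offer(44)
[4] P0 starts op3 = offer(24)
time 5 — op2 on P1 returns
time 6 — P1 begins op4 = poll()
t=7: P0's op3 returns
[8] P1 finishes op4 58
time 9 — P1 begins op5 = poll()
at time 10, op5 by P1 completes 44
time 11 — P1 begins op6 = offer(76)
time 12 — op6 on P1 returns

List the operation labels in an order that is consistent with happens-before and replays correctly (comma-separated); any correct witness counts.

step 1: op1 offer(58) — queue <58>
step 2: op2 offer(44) — queue <58,44>
step 3: op3 offer(24) — queue <58,44,24>
step 4: op4 poll() → 58 — queue <44,24>
step 5: op5 poll() → 44 — queue <24>
step 6: op6 offer(76) — queue <24,76>

op1, op2, op3, op4, op5, op6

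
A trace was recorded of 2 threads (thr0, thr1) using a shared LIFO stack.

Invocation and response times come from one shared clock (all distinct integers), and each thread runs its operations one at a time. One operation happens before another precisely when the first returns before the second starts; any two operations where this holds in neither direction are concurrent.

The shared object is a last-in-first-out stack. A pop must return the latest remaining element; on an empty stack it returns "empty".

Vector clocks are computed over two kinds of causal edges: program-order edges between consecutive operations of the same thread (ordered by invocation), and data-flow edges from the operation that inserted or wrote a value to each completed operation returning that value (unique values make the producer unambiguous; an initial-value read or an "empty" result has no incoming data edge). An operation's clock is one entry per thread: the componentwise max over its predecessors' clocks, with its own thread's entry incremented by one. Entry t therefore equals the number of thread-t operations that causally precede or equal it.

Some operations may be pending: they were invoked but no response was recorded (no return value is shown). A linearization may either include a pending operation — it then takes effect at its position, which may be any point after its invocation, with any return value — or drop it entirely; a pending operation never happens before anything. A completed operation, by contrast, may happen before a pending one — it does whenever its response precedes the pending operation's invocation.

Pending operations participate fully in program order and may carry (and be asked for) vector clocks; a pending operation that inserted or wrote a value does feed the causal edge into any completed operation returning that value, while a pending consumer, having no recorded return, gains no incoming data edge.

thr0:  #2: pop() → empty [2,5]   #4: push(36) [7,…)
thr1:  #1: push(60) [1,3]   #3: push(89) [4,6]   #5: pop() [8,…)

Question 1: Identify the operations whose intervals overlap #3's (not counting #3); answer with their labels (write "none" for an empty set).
Answer: #2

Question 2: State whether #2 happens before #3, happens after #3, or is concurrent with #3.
Answer: concurrent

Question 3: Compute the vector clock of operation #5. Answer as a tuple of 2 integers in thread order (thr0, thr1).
Answer: (0, 3)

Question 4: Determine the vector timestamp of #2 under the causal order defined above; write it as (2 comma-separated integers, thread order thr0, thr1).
Answer: (1, 0)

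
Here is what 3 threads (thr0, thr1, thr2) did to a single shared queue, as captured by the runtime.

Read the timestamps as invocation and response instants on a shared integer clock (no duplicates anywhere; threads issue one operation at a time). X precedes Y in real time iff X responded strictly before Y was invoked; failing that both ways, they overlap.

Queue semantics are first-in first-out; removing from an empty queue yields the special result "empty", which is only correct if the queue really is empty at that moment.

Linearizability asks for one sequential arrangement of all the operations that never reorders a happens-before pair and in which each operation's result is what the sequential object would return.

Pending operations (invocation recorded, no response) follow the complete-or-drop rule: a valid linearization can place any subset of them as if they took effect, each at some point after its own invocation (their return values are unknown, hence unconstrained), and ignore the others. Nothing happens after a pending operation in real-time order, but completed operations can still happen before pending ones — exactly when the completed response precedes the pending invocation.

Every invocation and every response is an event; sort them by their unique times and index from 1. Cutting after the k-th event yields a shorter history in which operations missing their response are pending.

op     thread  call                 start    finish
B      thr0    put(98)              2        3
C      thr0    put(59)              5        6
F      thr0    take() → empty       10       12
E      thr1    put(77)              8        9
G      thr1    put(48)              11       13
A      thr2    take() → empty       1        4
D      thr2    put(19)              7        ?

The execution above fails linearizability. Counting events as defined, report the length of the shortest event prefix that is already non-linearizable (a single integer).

12

events 1..11 are linearizable, e.g. via A, B, C, D, E:
after step 1 (A take() → empty): queue <>
after step 2 (B put(98)): queue <98>
after step 3 (C put(59)): queue <98,59>
after step 4 (D put(19) (pending, included)): queue <98,59,19>
after step 5 (E put(77)): queue <98,59,19,77>
at event 12 (F's time-12 response) nothing linearizes any more
completion choices over the 2 pending operations (D, G) were checked; none helps
one such order, A, B, C, E, F (pending dropped), breaks at step 5 where F take() → empty is illegal
one such order, B, A, C, E, F (pending dropped), breaks at step 2 where A take() → empty is illegal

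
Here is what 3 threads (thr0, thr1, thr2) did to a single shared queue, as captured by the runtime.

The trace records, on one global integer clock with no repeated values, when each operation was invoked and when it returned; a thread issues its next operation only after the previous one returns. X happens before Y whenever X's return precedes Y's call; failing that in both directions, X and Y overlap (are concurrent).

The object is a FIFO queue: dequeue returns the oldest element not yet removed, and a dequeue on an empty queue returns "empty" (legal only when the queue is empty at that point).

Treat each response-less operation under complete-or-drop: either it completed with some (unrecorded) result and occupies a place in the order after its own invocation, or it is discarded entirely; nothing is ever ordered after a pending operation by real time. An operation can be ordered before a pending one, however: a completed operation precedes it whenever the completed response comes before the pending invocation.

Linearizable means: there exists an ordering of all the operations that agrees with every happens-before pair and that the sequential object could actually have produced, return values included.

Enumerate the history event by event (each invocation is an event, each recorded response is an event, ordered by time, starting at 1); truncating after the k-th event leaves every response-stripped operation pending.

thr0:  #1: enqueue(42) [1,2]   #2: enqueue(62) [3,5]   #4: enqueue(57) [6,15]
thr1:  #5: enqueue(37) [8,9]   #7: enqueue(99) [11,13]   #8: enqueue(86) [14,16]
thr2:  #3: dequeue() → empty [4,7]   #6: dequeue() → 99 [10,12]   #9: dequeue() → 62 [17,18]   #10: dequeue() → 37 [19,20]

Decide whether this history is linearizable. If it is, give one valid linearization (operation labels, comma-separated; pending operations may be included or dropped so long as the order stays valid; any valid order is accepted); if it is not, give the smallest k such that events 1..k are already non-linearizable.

not linearizable — minimal violating prefix: 7 events

cut after 6 events: linearizable; cut after 7 events (#3 responds, time 7): not linearizable
checked exhaustively: 2 real-time-consistent orders of 3 completed operations, zero legal queue replays
include/drop combinations of the 1 pending operation (#4) were all tried; none helps
for example #1, #2, #3 (pending dropped) fails at step 3: #3 dequeue() → empty is not legal there
for example #1, #3, #2 (pending dropped) fails at step 2: #3 dequeue() → empty is not legal there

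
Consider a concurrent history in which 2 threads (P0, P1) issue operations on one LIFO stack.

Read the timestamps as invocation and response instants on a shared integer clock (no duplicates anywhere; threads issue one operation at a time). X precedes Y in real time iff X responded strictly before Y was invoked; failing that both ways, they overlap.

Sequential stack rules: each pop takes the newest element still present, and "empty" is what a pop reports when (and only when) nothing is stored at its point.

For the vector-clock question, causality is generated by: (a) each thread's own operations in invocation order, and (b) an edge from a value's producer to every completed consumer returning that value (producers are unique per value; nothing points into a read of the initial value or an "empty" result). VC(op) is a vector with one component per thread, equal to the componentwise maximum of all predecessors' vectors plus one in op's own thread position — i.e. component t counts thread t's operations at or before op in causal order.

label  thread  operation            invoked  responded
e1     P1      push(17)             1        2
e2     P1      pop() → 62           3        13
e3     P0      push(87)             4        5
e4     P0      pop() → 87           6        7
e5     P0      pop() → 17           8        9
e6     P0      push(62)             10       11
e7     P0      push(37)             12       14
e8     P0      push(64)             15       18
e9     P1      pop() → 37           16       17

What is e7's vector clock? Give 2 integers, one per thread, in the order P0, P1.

root op e1, invoked 1: fresh clock plus P1's own tick → (0, 1)
root op e3, invoked 4: fresh clock plus P0's own tick → (1, 0)
e4, invoked 6, takes VC(e3)=(1, 0) under max, adds 1 for P0 → (2, 0)
e5, invoked 8, takes VC(e1)=(0, 1), VC(e4)=(2, 0) under max, adds 1 for P0 → (3, 1)
e6, invoked 10, takes VC(e5)=(3, 1) under max, adds 1 for P0 → (4, 1)
e2, invoked 3, takes VC(e1)=(0, 1), VC(e6)=(4, 1) under max, adds 1 for P1 → (4, 2)
e7, invoked 12, takes VC(e6)=(4, 1) under max, adds 1 for P0 → (5, 1)
e8, invoked 15, takes VC(e7)=(5, 1) under max, adds 1 for P0 → (6, 1)
e9, invoked 16, takes VC(e2)=(4, 2), VC(e7)=(5, 1) under max, adds 1 for P1 → (5, 3)
target: VC(e7) = (5, 1)

(5, 1)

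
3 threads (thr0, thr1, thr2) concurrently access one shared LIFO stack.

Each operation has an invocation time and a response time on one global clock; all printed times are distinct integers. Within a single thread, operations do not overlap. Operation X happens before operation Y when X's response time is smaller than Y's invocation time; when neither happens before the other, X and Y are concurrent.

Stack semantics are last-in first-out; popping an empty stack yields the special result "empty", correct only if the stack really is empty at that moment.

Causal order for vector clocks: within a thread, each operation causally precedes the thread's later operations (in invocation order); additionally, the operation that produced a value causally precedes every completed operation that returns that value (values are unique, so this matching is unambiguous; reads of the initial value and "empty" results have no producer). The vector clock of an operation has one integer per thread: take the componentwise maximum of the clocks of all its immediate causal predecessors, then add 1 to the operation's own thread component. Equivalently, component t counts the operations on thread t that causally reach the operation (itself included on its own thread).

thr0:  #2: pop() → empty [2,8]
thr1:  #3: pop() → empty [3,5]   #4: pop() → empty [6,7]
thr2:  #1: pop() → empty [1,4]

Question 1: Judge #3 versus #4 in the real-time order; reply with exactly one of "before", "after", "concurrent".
before

#3 spans [3,5], #4 spans [6,7]
resp(#3)=5 < inv(#4)=6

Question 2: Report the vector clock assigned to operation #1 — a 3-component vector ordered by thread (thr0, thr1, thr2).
(0, 0, 1)

#1 (invocation 1): nothing precedes it; thr2's component alone gives (0, 0, 1)
#3 (invocation 3): nothing precedes it; thr1's component alone gives (0, 1, 0)
#2 (invocation 2): nothing precedes it; thr0's component alone gives (1, 0, 0)
#4 (invocation 6): componentwise max over VC(#3)=(0, 1, 0), +1 at thr1, giving (0, 2, 0)
target: VC(#1) = (0, 0, 1)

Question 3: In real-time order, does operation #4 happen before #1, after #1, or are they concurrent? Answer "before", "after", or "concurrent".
after

#4 spans [6,7], #1 spans [1,4]
resp(#1)=4 < inv(#4)=6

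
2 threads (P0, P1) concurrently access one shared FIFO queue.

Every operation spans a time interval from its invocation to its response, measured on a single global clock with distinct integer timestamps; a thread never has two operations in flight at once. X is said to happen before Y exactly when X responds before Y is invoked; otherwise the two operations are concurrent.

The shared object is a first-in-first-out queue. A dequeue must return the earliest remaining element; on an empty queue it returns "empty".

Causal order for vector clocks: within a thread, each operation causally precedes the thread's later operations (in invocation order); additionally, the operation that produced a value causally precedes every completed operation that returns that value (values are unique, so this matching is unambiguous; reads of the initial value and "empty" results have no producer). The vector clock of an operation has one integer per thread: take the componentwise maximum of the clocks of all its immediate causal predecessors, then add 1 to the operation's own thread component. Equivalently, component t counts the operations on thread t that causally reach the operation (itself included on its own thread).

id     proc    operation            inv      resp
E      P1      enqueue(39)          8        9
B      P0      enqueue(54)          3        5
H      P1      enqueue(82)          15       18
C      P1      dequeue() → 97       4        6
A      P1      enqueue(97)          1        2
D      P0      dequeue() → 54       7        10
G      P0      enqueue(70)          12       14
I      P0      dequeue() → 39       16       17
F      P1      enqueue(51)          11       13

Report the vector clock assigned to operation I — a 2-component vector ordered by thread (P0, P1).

(4, 3)

VC(A, invoked at 1): no causal predecessors; +1 on P1 → (0, 1)
VC(B, invoked at 3): no causal predecessors; +1 on P0 → (1, 0)
from VC(A)=(0, 1), C (invoked 4) maxes components and bumps P1 → (0, 2)
from VC(B)=(1, 0), D (invoked 7) maxes components and bumps P0 → (2, 0)
from VC(C)=(0, 2), E (invoked 8) maxes components and bumps P1 → (0, 3)
from VC(D)=(2, 0), G (invoked 12) maxes components and bumps P0 → (3, 0)
from VC(E)=(0, 3), F (invoked 11) maxes components and bumps P1 → (0, 4)
from VC(F)=(0, 4), H (invoked 15) maxes components and bumps P1 → (0, 5)
from VC(E)=(0, 3), VC(G)=(3, 0), I (invoked 16) maxes components and bumps P0 → (4, 3)
target: VC(I) = (4, 3)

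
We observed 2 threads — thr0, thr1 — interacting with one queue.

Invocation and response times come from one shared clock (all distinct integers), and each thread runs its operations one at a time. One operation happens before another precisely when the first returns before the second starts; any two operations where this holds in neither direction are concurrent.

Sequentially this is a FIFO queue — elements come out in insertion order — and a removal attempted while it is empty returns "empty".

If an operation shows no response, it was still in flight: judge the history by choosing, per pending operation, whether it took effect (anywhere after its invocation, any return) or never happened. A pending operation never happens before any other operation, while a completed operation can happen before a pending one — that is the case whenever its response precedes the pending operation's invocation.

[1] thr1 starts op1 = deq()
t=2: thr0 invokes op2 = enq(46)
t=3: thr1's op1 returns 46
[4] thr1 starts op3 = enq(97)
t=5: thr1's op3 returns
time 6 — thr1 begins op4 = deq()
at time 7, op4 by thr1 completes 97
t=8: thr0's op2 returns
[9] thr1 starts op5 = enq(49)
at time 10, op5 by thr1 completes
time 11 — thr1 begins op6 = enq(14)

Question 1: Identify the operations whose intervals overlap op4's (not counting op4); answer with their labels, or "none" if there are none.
op2

op4 spans [6,7]: anything still running between times 6 and 7 counts as concurrent
op1 [1,3]: before
op2 [2,8]: concurrent
op3 [4,5]: before
op5 [9,10]: after
op6 [11,…): after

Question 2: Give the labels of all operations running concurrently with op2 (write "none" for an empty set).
op1, op3, op4

op2 runs from 2 to 8; window-overlapping ops are concurrent
op1 [1,3]: concurrent
op3 [4,5]: concurrent
op4 [6,7]: concurrent
op5 [9,10]: after
op6 [11,…): after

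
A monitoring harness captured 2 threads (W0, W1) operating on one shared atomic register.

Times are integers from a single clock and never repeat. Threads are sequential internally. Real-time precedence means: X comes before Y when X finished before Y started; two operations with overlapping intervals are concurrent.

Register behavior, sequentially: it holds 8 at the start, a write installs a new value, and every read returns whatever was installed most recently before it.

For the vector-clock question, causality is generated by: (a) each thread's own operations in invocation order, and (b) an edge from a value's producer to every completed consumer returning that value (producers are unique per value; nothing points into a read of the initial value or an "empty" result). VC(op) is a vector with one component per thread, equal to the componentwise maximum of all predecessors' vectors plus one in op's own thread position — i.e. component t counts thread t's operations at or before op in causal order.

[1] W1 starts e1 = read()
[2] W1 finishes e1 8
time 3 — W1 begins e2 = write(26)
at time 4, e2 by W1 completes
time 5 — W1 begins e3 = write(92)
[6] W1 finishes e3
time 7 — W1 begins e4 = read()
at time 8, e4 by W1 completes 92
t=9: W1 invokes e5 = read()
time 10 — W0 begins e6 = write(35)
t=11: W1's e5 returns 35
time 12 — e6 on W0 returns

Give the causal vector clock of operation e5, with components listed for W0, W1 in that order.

(1, 5)

VC(e1, invoked at 1): no causal predecessors; +1 on W1 → (0, 1)
VC(e6, invoked at 10): no causal predecessors; +1 on W0 → (1, 0)
merge at e2 (invoked 3): VC(e1)=(0, 1), own-thread bump on W1 → (0, 2)
merge at e3 (invoked 5): VC(e2)=(0, 2), own-thread bump on W1 → (0, 3)
merge at e4 (invoked 7): VC(e3)=(0, 3), own-thread bump on W1 → (0, 4)
merge at e5 (invoked 9): VC(e4)=(0, 4), VC(e6)=(1, 0), own-thread bump on W1 → (1, 5)
target: VC(e5) = (1, 5)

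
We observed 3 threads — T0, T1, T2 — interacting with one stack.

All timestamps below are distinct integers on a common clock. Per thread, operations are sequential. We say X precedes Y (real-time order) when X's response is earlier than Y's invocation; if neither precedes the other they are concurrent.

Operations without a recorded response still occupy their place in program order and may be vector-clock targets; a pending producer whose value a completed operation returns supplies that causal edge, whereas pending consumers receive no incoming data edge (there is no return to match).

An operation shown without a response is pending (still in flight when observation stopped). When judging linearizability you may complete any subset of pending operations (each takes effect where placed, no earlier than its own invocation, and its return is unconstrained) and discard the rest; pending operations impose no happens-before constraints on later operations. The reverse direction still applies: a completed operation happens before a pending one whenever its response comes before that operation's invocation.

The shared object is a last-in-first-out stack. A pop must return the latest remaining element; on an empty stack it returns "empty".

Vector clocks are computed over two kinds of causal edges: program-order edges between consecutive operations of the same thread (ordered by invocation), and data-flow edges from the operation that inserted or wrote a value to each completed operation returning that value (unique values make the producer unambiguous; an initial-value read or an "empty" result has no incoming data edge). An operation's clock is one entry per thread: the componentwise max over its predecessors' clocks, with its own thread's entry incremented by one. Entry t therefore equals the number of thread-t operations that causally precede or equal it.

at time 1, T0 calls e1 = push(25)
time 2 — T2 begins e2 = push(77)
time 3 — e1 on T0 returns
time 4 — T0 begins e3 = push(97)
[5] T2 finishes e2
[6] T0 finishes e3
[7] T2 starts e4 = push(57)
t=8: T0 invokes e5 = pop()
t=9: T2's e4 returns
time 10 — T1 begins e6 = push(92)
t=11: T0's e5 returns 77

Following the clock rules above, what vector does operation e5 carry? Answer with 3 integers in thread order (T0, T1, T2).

(3, 0, 1)

e2 (invocation 2): nothing precedes it; T2's component alone gives (0, 0, 1)
e6 (invocation 10): nothing precedes it; T1's component alone gives (0, 1, 0)
e1 (invocation 1): nothing precedes it; T0's component alone gives (1, 0, 0)
invoked at 7, e4 merges VC(e2)=(0, 0, 1) and bumps T2's slot → (0, 0, 2)
invoked at 4, e3 merges VC(e1)=(1, 0, 0) and bumps T0's slot → (2, 0, 0)
invoked at 8, e5 merges VC(e2)=(0, 0, 1), VC(e3)=(2, 0, 0) and bumps T0's slot → (3, 0, 1)
target: VC(e5) = (3, 0, 1)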